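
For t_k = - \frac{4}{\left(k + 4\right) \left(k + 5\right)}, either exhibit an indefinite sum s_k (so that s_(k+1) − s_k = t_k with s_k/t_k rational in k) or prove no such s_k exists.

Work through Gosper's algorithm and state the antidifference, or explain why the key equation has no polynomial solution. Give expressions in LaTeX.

s_k = - \frac{k}{k + 4}

Compute t_(k+1)/t_k: get (k + 4)/(k + 6).
Normal form (A,B,C) = (k + 4, k + 6, 1).
Solve (k + 4)·f(k+1) − (k + 5)·f(k) = 1.
d = 1 from the (1,1,0) case.
A polynomial solution: f(k) = k/4.
Then R = B(k−1)f/C = k*(k + 5)/4, so s_k = R(k)·t_k = -k/(k + 4).
Check: Δs_k = -4/(k**2 + 9*k + 20). ✓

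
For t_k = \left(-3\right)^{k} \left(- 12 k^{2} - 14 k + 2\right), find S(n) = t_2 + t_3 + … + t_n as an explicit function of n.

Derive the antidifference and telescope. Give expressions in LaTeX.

t_(k+1)/t_k = 3*(-6*k**2 - 19*k - 12)/(6*k**2 + 7*k - 1).
Take A(k)=-3, B(k)=1, C(k)=k**2 + 7*k/6 - 1/6.
Set up (-3)·f(k+1) − (1)·f(k) − (k**2 + 7*k/6 - 1/6) = 0.
Bound: deg f ≤ 2.
Match coefficients ⇒ f(k) = -(k - 1)*(3*k + 2)/12.
Get s_k = R·t_k = (-3)**k*(3*k**2 - k - 2) with R(k) = B(k−1)f(k)/C(k) = -(k - 1)*(3*k + 2)/(2*(6*k**2 + 7*k - 1)).
Check: Δs_k = (-3)**k*(-12*k**2 - 14*k + 2). ✓
Telescope: S(n) = s_(n+1) − s_(2) = 3*(-3)**n*n*(-3*n - 5) − (72) = -15*(-3)**n*n + 3*(-3)**(n + 1)*n**2 - 72.

S(n) = - 15 \left(-3\right)^{n} n + 3 \left(-3\right)^{n + 1} n^{2} - 72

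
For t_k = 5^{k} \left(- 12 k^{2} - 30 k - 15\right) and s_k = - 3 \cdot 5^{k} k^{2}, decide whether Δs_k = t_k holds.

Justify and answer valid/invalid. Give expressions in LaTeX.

Valid — Δs_k = t_k.

s_(k+1) = -15*5**k*(k + 1)**2
s_(k+1) − s_k = 3*5**k*(k**2 - 5*(k + 1)**2)
(s_(k+1) − s_k) − t_k = 0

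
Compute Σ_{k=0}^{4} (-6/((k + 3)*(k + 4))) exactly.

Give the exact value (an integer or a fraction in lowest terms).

Σ = -5/4

The ratio is (k + 3)/(k + 5).
Factor: A=k + 3; B=k + 5; C=1.
f must satisfy (k + 3)·f(k+1) − (k + 4)·f(k) = 1.
Bound: deg f ≤ 1.
A polynomial solution: f(k) = k/3.
R(k) = B(k−1)·f(k)/C(k) = k*(k + 4)/3; s_k = R·t_k = -2*k/(k + 3).
Δs = -6/(k**2 + 7*k + 12), as required.
Telescoping: Σ = s_(5) − s_(0) = -5/4 − (0) = -5/4.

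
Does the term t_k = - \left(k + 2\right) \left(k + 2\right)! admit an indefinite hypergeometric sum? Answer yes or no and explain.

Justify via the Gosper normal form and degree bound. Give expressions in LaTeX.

Step 1: r(k) = (k + 3)**2/(k + 2).
Factor: A=k + 3; B=1; C=k + 2.
Need (k + 3)·f(k+1) − (1)·f(k) = k + 2.
Bound: deg f ≤ 0.
Solving with deg f ≤ 0: f(k) = 1.
Then R = B(k−1)f/C = 1/(k + 2), so s_k = R(k)·t_k = -factorial(k + 2).
Δs = -(k + 2)*factorial(k + 2), as required.

Yes. s_k = - \left(k + 2\right)!.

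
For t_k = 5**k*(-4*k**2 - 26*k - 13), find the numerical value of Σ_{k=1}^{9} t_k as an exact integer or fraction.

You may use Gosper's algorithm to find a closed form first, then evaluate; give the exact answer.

Step 1: r(k) = 5*(4*k**2 + 34*k + 43)/(4*k**2 + 26*k + 13).
Take A(k)=5, B(k)=1, C(k)=k**2 + 13*k/2 + 13/4.
Solve (5)·f(k+1) − (1)·f(k) = k**2 + 13*k/2 + 13/4.
Degrees (0,0,2) ⇒ d ≤ 2.
Coefficient equations give f(k) = (k**2 + 4*k - 3)/4.
R(k) = B(k−1)·f(k)/C(k) = (k**2 + 4*k - 3)/(4*k**2 + 26*k + 13); s_k = R·t_k = 5**k*(-k**2 - 4*k + 3).
Verify: 5**k*(-4*k**2 - 26*k - 13) matches t_k.
Telescoping: Σ = s_(10) − s_(1) = -1337890625 − (-10) = -1337890615.

Σ = -1337890615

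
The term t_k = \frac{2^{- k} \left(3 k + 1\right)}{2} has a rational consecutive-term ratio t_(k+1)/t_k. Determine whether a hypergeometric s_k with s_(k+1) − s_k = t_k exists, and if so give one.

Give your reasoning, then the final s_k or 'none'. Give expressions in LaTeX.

s_k = 2^{- k} \left(- 3 k - 4\right)

t_(k+1)/t_k = (3*k + 4)/(2*(3*k + 1)).
Normal form (A,B,C) = (1/2, 1, k + 1/3).
f must satisfy (1/2)·f(k+1) − (1)·f(k) = k + 1/3.
Degrees (0,0,1) ⇒ d ≤ 1.
Solving with deg f ≤ 1: f(k) = -2*(3*k + 4)/3.
Certificate R = B(k−1)f/C = -2*(3*k + 4)/(3*k + 1) gives s_k = (-3*k - 4)/2**k.
Check: Δs_k = (3*k + 1)/(2*2**k). ✓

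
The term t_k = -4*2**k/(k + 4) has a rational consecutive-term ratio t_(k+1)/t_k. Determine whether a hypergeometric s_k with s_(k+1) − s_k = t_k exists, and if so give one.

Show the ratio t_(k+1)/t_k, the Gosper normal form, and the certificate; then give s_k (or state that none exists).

t_(k+1)/t_k = 2*(k + 4)/(k + 5).
Factor: A=2*k + 8; B=k + 5; C=1.
Set up (2*k + 8)·f(k+1) − (k + 4)·f(k) − (1) = 0.
d = -1 from the (1,1,0) case.
d = -1 < 0 ⇒ no nonzero polynomial f; not summable.

not Gosper-summable; s_k does not exist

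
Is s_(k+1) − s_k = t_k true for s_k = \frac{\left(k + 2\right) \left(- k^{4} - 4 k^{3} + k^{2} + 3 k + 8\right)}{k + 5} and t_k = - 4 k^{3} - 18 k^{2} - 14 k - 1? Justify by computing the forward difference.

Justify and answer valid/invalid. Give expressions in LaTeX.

s_(k+1) = (-k**5 - 11*k**4 - 41*k**3 - 62*k**2 - 26*k + 21)/(k + 6)
s_(k+1) − s_k = (-4*k**5 - 53*k**4 - 230*k**3 - 380*k**2 - 209*k + 9)/(k**2 + 11*k + 30)
(s_(k+1) − s_k) − t_k = 3*(3*k**4 + 34*k**3 + 105*k**2 + 74*k + 13)/(k**2 + 11*k + 30)

Invalid: residual \frac{3 \left(3 k^{4} + 34 k^{3} + 105 k^{2} + 74 k + 13\right)}{k^{2} + 11 k + 30} ≠ 0.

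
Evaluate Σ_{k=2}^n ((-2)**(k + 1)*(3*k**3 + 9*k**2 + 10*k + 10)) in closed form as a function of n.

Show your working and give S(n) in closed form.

The ratio is 2*(-3*k**3 - 18*k**2 - 37*k - 32)/(3*k**3 + 9*k**2 + 10*k + 10).
Normal form (A,B,C) = (-2, 1, k**3 + 3*k**2 + 10*k/3 + 10/3).
Solve (-2)·f(k+1) − (1)·f(k) = k**3 + 3*k**2 + 10*k/3 + 10/3.
Bound: deg f ≤ 3.
Solve for f: f(k) = -(k**3 + k**2 + 2)/3 (degree 3 ≤ 3).
Certificate R = B(k−1)f/C = -(k**3 + k**2 + 2)/(3*k**3 + 9*k**2 + 10*k + 10) gives s_k = 2*(-2)**k*(k**3 + k**2 + 2).
Δs = (-2)**(k + 1)*(3*k**3 + 9*k**2 + 10*k + 10), as required.
s_(n+1) = (-2)**(n + 2)*(-n**3 - 4*n**2 - 5*n - 4) and s_(2) = 112, so S(n) = -4*(-2)**n*n**3 - 16*(-2)**n*n**2 - 20*(-2)**n*n - 16*(-2)**n - 112.

S(n) = -4*(-2)**n*n**3 - 16*(-2)**n*n**2 - 20*(-2)**n*n - 16*(-2)**n - 112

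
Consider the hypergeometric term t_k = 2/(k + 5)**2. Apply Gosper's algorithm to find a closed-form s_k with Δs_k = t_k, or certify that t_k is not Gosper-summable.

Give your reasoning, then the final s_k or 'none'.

Compute t_(k+1)/t_k: get (k + 5)**2/(k + 6)**2.
Factor: A=k**2 + 10*k + 25; B=k**2 + 12*k + 36; C=1.
f must satisfy (k**2 + 10*k + 25)·f(k+1) − (k**2 + 10*k + 25)·f(k) = 1.
d = 0 from the (2,2,0) case.
Generic f = c0 gives residual -1; -1 = 0 cannot hold, so t_k is not Gosper-summable.

none — t_k is not Gosper-summable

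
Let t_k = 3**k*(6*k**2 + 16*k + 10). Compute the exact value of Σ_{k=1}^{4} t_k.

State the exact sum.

Σ = 17484

The ratio is 3*(3*k**2 + 14*k + 16)/(3*k**2 + 8*k + 5).
Normal form (A,B,C) = (3, 1, k**2 + 8*k/3 + 5/3).
Solve (3)·f(k+1) − (1)·f(k) = k**2 + 8*k/3 + 5/3.
Bound: deg f ≤ 2.
Match coefficients ⇒ f(k) = (3*k**2 - k + 2)/6.
Certificate R = B(k−1)f/C = (3*k**2 - k + 2)/(2*(k + 1)*(3*k + 5)) gives s_k = 3**k*(3*k**2 - k + 2).
Δs = 3**k*(6*k**2 + 16*k + 10), as required.
Telescoping: Σ = s_(5) − s_(1) = 17496 − (12) = 17484.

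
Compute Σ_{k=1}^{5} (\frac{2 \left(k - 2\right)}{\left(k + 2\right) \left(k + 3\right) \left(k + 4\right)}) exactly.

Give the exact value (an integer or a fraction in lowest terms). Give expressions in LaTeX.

Ratio r(k) = (k - 1)*(k + 2)/((k - 2)*(k + 5)).
Take A(k)=k + 2, B(k)=k + 5, C(k)=k - 2.
Key eq: (k + 2)·f(k+1) = (k + 4)·f(k) + (k - 2).
deg f ≤ 2 (via 1,1,1).
A polynomial solution: f(k) = -k.
Then R = B(k−1)f/C = -k*(k + 4)/(k - 2), so s_k = R(k)·t_k = -2*k/((k + 2)*(k + 3)).
s_(k+1) − s_k = 2*(k - 2)/(k**3 + 9*k**2 + 26*k + 24) = t_k.
Evaluate s at k=6 and k=1: -1/6 and -1/6; difference 0.

Σ = 0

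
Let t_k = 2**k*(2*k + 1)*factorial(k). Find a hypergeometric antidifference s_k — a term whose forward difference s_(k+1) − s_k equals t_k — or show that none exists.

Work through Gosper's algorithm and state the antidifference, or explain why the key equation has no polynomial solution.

t_(k+1)/t_k = 2*(k + 1)*(2*k + 3)/(2*k + 1).
Gosper form: A/B · C(k+1)/C(k) with A=2*k + 2, B=1, C=k + 1/2.
Solve (2*k + 2)·f(k+1) − (1)·f(k) = k + 1/2.
Bound: deg f ≤ 0.
Coefficient equations give f(k) = 1/2.
Get s_k = R·t_k = 2**k*factorial(k) with R(k) = B(k−1)f(k)/C(k) = 1/(2*k + 1).
Check: Δs_k = 2**k*(2*k + 1)*factorial(k). ✓

s_k = 2**k*factorial(k)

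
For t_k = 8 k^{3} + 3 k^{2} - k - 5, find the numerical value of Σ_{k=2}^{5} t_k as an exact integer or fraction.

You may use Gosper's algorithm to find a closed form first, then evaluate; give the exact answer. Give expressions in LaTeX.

Σ = 1920

Compute t_(k+1)/t_k: get (8*k**3 + 27*k**2 + 29*k + 5)/(8*k**3 + 3*k**2 - k - 5).
Take A(k)=1, B(k)=1, C(k)=k**3 + 3*k**2/8 - k/8 - 5/8.
Need (1)·f(k+1) − (1)·f(k) = k**3 + 3*k**2/8 - k/8 - 5/8.
Bound: deg f ≤ 4.
Solving with deg f ≤ 4: f(k) = k*(k - 2)*(2*k**2 + k + 2)/8.
So s_k = (B(k−1)f/C)·t_k = (k*(k - 2)*(2*k**2 + k + 2)/(8*k**3 + 3*k**2 - k - 5))·t_k = k*(2*k**3 - 3*k**2 - 4).
Δs = 8*k**3 + 3*k**2 - k - 5, as required.
Telescoping: Σ = s_(6) − s_(2) = 1920 − (0) = 1920.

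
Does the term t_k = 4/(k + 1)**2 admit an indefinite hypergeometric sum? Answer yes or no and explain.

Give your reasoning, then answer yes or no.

No — key equation has no polynomial f.

The ratio is (k + 1)**2/(k + 2)**2.
Take A(k)=k**2 + 2*k + 1, B(k)=k**2 + 4*k + 4, C(k)=1.
Key eq: (k**2 + 2*k + 1)·f(k+1) = (k**2 + 2*k + 1)·f(k) + (1).
Degrees (2,2,0) ⇒ d ≤ 0.
Put f(k) = c0: A·f(k+1) − B(k−1)·f(k) − C = -1; need -1 = 0 — inconsistent ⇒ no f, not summable.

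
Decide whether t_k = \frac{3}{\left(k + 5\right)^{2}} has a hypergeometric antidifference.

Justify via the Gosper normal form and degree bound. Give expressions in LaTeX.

Ratio r(k) = (k + 5)**2/(k + 6)**2.
So A=k**2 + 10*k + 25 and B=k**2 + 12*k + 36, with C=1.
Key eq: (k**2 + 10*k + 25)·f(k+1) = (k**2 + 10*k + 25)·f(k) + (1).
Bound: deg f ≤ 0.
Put f(k) = c0: A·f(k+1) − B(k−1)·f(k) − C = -1; need -1 = 0 — inconsistent ⇒ no f, not summable.

No; the coefficient equations for f are inconsistent.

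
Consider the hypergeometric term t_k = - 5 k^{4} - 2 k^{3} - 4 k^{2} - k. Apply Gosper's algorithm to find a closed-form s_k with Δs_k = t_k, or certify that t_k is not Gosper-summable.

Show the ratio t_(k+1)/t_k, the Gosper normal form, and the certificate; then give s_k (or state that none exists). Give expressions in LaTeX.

Step 1: r(k) = (5*k**4 + 22*k**3 + 40*k**2 + 35*k + 12)/(k*(5*k**3 + 2*k**2 + 4*k + 1)).
Gosper form: A/B · C(k+1)/C(k) with A=1, B=1, C=k**4 + 2*k**3/5 + 4*k**2/5 + k/5.
Key eq: (1)·f(k+1) = (1)·f(k) + (k**4 + 2*k**3/5 + 4*k**2/5 + k/5).
d = 5 from the (0,0,4) case.
Match coefficients ⇒ f(k) = k**2*(k - 1)*(k**2 - k + 1)/5.
Get s_k = R·t_k = k**2*(-k**3 + 2*k**2 - 2*k + 1) with R(k) = B(k−1)f(k)/C(k) = k*(k - 1)*(k**2 - k + 1)/(5*k**3 + 2*k**2 + 4*k + 1).
Verify: k*(-5*k**3 - 2*k**2 - 4*k - 1) matches t_k.

s_k = k^{2} \left(- k^{3} + 2 k^{2} - 2 k + 1\right)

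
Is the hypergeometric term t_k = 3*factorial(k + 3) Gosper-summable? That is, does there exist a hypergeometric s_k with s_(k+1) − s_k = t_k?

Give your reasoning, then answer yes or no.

Step 1: r(k) = k + 4.
Take A(k)=k + 4, B(k)=1, C(k)=1.
Key eq: (k + 4)·f(k+1) = (1)·f(k) + (1).
From deg A=1, deg B=0, deg C=0: d=-1.
d = -1 < 0 ⇒ no nonzero polynomial f; not summable.

No. Not Gosper-summable.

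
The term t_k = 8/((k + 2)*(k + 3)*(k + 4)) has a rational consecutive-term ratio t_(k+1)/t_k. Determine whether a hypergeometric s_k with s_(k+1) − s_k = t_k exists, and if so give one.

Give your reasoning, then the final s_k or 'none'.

s_k = 2*k*(k + 5)/(3*(k + 2)*(k + 3))

r(k) = (k + 2)/(k + 5) after simplifying.
Normal form (A,B,C) = (k + 2, k + 5, 1).
Solve (k + 2)·f(k+1) − (k + 4)·f(k) = 1.
From deg A=1, deg B=1, deg C=0: d=2.
A polynomial solution: f(k) = k*(k + 5)/12.
Certificate R = B(k−1)f/C = k*(k + 4)*(k + 5)/12 gives s_k = 2*k*(k + 5)/(3*(k + 2)*(k + 3)).
Δs = 8/(k**3 + 9*k**2 + 26*k + 24), as required.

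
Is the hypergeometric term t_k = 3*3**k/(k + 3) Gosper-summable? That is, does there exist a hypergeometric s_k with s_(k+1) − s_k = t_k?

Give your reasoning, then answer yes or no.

Compute t_(k+1)/t_k: get 3*(k + 3)/(k + 4).
A = 3*k + 9, B = k + 4, C = 1.
Need (3*k + 9)·f(k+1) − (k + 3)·f(k) = 1.
From deg A=1, deg B=1, deg C=0: d=-1.
Bound -1 < 0, so the key equation has no polynomial solution.

No. Not Gosper-summable.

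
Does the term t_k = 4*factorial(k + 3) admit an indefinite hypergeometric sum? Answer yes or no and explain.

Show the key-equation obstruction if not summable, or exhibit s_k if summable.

No. Not Gosper-summable.

Compute t_(k+1)/t_k: get k + 4.
Take A(k)=k + 4, B(k)=1, C(k)=1.
Need (k + 4)·f(k+1) − (1)·f(k) = 1.
Degrees (1,0,0) ⇒ d ≤ -1.
d = -1 < 0 ⇒ no nonzero polynomial f; not summable.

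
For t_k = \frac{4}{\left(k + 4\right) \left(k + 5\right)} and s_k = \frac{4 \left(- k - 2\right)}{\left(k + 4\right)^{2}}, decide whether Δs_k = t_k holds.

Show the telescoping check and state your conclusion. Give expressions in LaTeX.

Invalid: residual \frac{8 \left(- 2 k - 9\right)}{k^{4} + 18 k^{3} + 121 k^{2} + 360 k + 400} ≠ 0.

s_(k+1) = 4*(-k - 3)/(k + 5)**2
s_(k+1) − s_k = 4*(k**2 + 5*k + 2)/(k**4 + 18*k**3 + 121*k**2 + 360*k + 400)
(s_(k+1) − s_k) − t_k = 8*(-2*k - 9)/(k**4 + 18*k**3 + 121*k**2 + 360*k + 400)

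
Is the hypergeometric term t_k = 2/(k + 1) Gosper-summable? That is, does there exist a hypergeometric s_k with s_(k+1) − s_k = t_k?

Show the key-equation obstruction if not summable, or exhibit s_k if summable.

No. Not Gosper-summable.

r(k) = (k + 1)/(k + 2) after simplifying.
So A=k + 1 and B=k + 2, with C=1.
Key eq: (k + 1)·f(k+1) = (k + 1)·f(k) + (1).
deg f ≤ 0 (via 1,1,0).
f = c0 ⇒ A·f(k+1) − B(k−1)·f(k) − C = -1. The system {-1 = 0} is inconsistent; no antidifference.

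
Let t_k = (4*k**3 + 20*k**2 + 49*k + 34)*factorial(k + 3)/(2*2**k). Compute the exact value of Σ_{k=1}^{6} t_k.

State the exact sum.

Ratio r(k) = (4*k**4 + 48*k**3 + 229*k**2 + 511*k + 428)/(2*(4*k**3 + 20*k**2 + 49*k + 34)).
Gosper form: A/B · C(k+1)/C(k) with A=k/2 + 2, B=1, C=k**3 + 5*k**2 + 49*k/4 + 17/2.
Key eq: (k/2 + 2)·f(k+1) = (1)·f(k) + (k**3 + 5*k**2 + 49*k/4 + 17/2).
d = 2 from the (1,0,3) case.
Match coefficients ⇒ f(k) = (2*k + 1)**2/2.
Then R = B(k−1)f/C = 2*(2*k + 1)**2/(4*k**3 + 20*k**2 + 49*k + 34), so s_k = R(k)·t_k = (2*k + 1)**2*factorial(k + 3)/2**k.
Check: Δs_k = (4*k**3 + 20*k**2 + 49*k + 34)*factorial(k + 3)/(2*2**k). ✓
Sum = s_(7) − s_(1); s_(7) = 6378750, s_(1) = 108 ⇒ 6378642.

Σ = 6378642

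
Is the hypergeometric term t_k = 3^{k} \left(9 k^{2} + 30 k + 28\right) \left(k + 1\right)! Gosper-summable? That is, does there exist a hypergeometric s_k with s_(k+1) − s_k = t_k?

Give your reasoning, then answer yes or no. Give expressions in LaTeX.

Ratio r(k) = 3*(9*k**3 + 66*k**2 + 163*k + 134)/(9*k**2 + 30*k + 28).
Take A(k)=3*k + 6, B(k)=1, C(k)=k**2 + 10*k/3 + 28/9.
Need (3*k + 6)·f(k+1) − (1)·f(k) = k**2 + 10*k/3 + 28/9.
d = 1 from the (1,0,2) case.
A polynomial solution: f(k) = (3*k + 2)/9.
So s_k = (B(k−1)f/C)·t_k = ((3*k + 2)/(9*k**2 + 30*k + 28))·t_k = 3**k*(3*k + 2)*factorial(k + 1).
Verify: 3**k*(9*k**2 + 30*k + 28)*factorial(k + 1) matches t_k.

Yes. s_k = 3^{k} \left(3 k + 2\right) \left(k + 1\right)!.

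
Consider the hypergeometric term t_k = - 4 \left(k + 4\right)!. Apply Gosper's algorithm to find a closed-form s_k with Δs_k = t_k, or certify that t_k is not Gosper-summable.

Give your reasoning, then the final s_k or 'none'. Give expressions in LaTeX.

not Gosper-summable; s_k does not exist

r(k) = k + 5 after simplifying.
A = k + 5, B = 1, C = 1.
Solve (k + 5)·f(k+1) − (1)·f(k) = 1.
d = -1 from the (1,0,0) case.
d = -1 < 0 ⇒ no nonzero polynomial f; not summable.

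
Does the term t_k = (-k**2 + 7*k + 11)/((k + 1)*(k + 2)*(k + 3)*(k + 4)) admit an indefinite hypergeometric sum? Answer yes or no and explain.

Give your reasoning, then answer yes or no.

Compute t_(k+1)/t_k: get (k + 1)*(7*k - (k + 1)**2 + 18)/((k + 5)*(-k**2 + 7*k + 11)).
So A=k + 1 and B=k + 5, with C=k**2 - 7*k - 11.
Need (k + 1)·f(k+1) − (k + 4)·f(k) = k**2 - 7*k - 11.
deg f ≤ 3 (via 1,1,2).
Solve for f: f(k) = -k*(2*k**2 + 15*k + 16)/3 (degree 3 ≤ 3).
R(k) = B(k−1)·f(k)/C(k) = -k*(k + 4)*(2*k**2 + 15*k + 16)/(3*(k**2 - 7*k - 11)); s_k = R·t_k = k*(2*k**2 + 15*k + 16)/(3*(k + 1)*(k + 2)*(k + 3)).
Check: Δs_k = (-k**2 + 7*k + 11)/(k**4 + 10*k**3 + 35*k**2 + 50*k + 24). ✓

Yes. s_k = k*(2*k**2 + 15*k + 16)/(3*(k + 1)*(k + 2)*(k + 3)).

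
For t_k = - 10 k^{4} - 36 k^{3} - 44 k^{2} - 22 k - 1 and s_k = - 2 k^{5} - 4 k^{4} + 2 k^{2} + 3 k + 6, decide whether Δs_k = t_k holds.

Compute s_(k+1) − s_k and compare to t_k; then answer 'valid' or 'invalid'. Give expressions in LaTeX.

s_(k+1) = 3*k - 2*(k + 1)**5 - 4*(k + 1)**4 + 2*(k + 1)**2 + 9
s_(k+1) − s_k = -10*k**4 - 36*k**3 - 44*k**2 - 22*k - 1
(s_(k+1) − s_k) − t_k = 0

Valid — Δs_k = t_k.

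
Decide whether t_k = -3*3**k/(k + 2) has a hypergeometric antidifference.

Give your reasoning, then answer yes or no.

Step 1: r(k) = 3*(k + 2)/(k + 3).
Factor: A=3*k + 6; B=k + 3; C=1.
Need (3*k + 6)·f(k+1) − (k + 2)·f(k) = 1.
deg f ≤ -1 (via 1,1,0).
Negative degree bound (-1): no f exists, t_k not Gosper-summable.

No — negative degree bound, so no certificate f.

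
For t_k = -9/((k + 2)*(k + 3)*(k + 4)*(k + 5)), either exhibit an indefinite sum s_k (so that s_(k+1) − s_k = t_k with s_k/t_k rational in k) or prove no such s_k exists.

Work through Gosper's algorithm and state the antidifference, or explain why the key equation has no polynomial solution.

s_k = k*(-k**2 - 9*k - 26)/(8*(k + 2)*(k + 3)*(k + 4))

t_(k+1)/t_k = (k + 2)/(k + 6).
So A=k + 2 and B=k + 6, with C=1.
Key eq: (k + 2)·f(k+1) = (k + 5)·f(k) + (1).
From deg A=1, deg B=1, deg C=0: d=3.
A polynomial solution: f(k) = k*(k**2 + 9*k + 26)/72.
Then R = B(k−1)f/C = k*(k + 5)*(k**2 + 9*k + 26)/72, so s_k = R(k)·t_k = k*(-k**2 - 9*k - 26)/(8*(k + 2)*(k + 3)*(k + 4)).
Verify: -9/(k**4 + 14*k**3 + 71*k**2 + 154*k + 120) matches t_k.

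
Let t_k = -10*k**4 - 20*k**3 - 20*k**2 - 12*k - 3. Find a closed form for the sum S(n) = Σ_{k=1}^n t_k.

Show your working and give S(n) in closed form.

S(n) = n*(-2*n**4 - 10*n**3 - 20*n**2 - 21*n - 12)

Step 1: r(k) = (10*k**4 + 60*k**3 + 140*k**2 + 152*k + 65)/(10*k**4 + 20*k**3 + 20*k**2 + 12*k + 3).
A = 1, B = 1, C = k**4 + 2*k**3 + 2*k**2 + 6*k/5 + 3/10.
Solve (1)·f(k+1) − (1)·f(k) = k**4 + 2*k**3 + 2*k**2 + 6*k/5 + 3/10.
d = 5 from the (0,0,4) case.
A polynomial solution: f(k) = k**2*(2*k**3 + 1)/10.
Then R = B(k−1)f/C = k**2*(2*k**3 + 1)/(10*k**4 + 20*k**3 + 20*k**2 + 12*k + 3), so s_k = R(k)·t_k = -2*k**5 - k**2.
Verify: 2*k**5 + k**2 - 2*(k + 1)**5 - (k + 1)**2 matches t_k.
Evaluate: s_(n+1) = -2*n**5 - 10*n**4 - 20*n**3 - 21*n**2 - 12*n - 3; subtract s_(1) = -3 ⇒ S(n) = n*(-2*n**4 - 10*n**3 - 20*n**2 - 21*n - 12).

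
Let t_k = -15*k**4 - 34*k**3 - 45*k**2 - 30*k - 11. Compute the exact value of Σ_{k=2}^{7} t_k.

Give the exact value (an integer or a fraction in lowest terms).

Σ = -103878

The ratio is (15*k**4 + 94*k**3 + 237*k**2 + 282*k + 135)/(15*k**4 + 34*k**3 + 45*k**2 + 30*k + 11).
Normal form (A,B,C) = (1, 1, k**4 + 34*k**3/15 + 3*k**2 + 2*k + 11/15).
Key eq: (1)·f(k+1) = (1)·f(k) + (k**4 + 34*k**3/15 + 3*k**2 + 2*k + 11/15).
Degrees (0,0,4) ⇒ d ≤ 5.
Solving with deg f ≤ 5: f(k) = k*(3*k**4 + k**3 + 3*k**2 + k + 3)/15.
Get s_k = R·t_k = k*(-3*k**4 - k**3 - 3*k**2 - k - 3) with R(k) = B(k−1)f(k)/C(k) = k*(3*k**4 + k**3 + 3*k**2 + k + 3)/((k**2 + k + 1)*(15*k**2 + 19*k + 11)).
s_(k+1) − s_k = -15*k**4 - 34*k**3 - 45*k**2 - 30*k - 11 = t_k.
Telescoping: Σ = s_(8) − s_(2) = -104024 − (-146) = -103878.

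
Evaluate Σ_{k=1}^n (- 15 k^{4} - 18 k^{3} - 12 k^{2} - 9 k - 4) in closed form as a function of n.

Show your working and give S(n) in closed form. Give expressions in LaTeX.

S(n) = n \left(- 3 n^{4} - 12 n^{3} - 18 n^{2} - 15 n - 10\right)

The ratio is (15*k**4 + 78*k**3 + 156*k**2 + 147*k + 58)/(15*k**4 + 18*k**3 + 12*k**2 + 9*k + 4).
So A=1 and B=1, with C=k**4 + 6*k**3/5 + 4*k**2/5 + 3*k/5 + 4/15.
Need (1)·f(k+1) − (1)·f(k) = k**4 + 6*k**3/5 + 4*k**2/5 + 3*k/5 + 4/15.
Bound: deg f ≤ 5.
A polynomial solution: f(k) = k*(3*k**4 - 3*k**3 + 3*k + 1)/15.
Get s_k = R·t_k = k*(-3*k**4 + 3*k**3 - 3*k - 1) with R(k) = B(k−1)f(k)/C(k) = k*(3*k**4 - 3*k**3 + 3*k + 1)/(15*k**4 + 18*k**3 + 12*k**2 + 9*k + 4).
Verify: -15*k**4 - 18*k**3 - 12*k**2 - 9*k - 4 matches t_k.
Telescope: S(n) = s_(n+1) − s_(1) = -3*n**5 - 12*n**4 - 18*n**3 - 15*n**2 - 10*n - 4 − (-4) = n*(-3*n**4 - 12*n**3 - 18*n**2 - 15*n - 10).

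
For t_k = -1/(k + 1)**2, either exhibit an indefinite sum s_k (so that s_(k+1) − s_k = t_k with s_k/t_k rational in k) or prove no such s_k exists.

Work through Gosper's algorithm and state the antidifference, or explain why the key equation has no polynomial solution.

not Gosper-summable; s_k does not exist

Step 1: r(k) = (k + 1)**2/(k + 2)**2.
Gosper form: A/B · C(k+1)/C(k) with A=k**2 + 2*k + 1, B=k**2 + 4*k + 4, C=1.
Set up (k**2 + 2*k + 1)·f(k+1) − (k**2 + 2*k + 1)·f(k) − (1) = 0.
d = 0 from the (2,2,0) case.
Put f(k) = c0: A·f(k+1) − B(k−1)·f(k) − C = -1; need -1 = 0 — inconsistent ⇒ no f, not summable.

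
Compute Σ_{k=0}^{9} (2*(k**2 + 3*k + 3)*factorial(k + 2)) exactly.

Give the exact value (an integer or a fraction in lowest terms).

Ratio r(k) = (k + 3)*(3*k + (k + 1)**2 + 6)/(k**2 + 3*k + 3).
A = k + 3, B = 1, C = k**2 + 3*k + 3.
Need (k + 3)·f(k+1) − (1)·f(k) = k**2 + 3*k + 3.
d = 1 from the (1,0,2) case.
Solve for f: f(k) = k (degree 1 ≤ 1).
Then R = B(k−1)f/C = k/(k**2 + 3*k + 3), so s_k = R(k)·t_k = 2*k*factorial(k + 2).
s_(k+1) − s_k = 2*(k**2 + 3*k + 3)*factorial(k + 2) = t_k.
Telescoping: Σ = s_(10) − s_(0) = 9580032000 − (0) = 9580032000.

Σ = 9580032000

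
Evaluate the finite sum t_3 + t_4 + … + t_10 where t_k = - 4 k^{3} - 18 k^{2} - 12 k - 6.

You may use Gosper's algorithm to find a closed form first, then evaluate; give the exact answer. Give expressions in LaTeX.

r(k) = (2*k**3 + 15*k**2 + 30*k + 20)/(2*k**3 + 9*k**2 + 6*k + 3) after simplifying.
A = 1, B = 1, C = k**3 + 9*k**2/2 + 3*k + 3/2.
f must satisfy (1)·f(k+1) − (1)·f(k) = k**3 + 9*k**2/2 + 3*k + 3/2.
Degrees (0,0,3) ⇒ d ≤ 4.
Solve for f: f(k) = k*(k**3 + 4*k**2 - 2*k + 3)/4 (degree 4 ≤ 4).
Get s_k = R·t_k = k*(-k**3 - 4*k**2 + 2*k - 3) with R(k) = B(k−1)f(k)/C(k) = k*(k**3 + 4*k**2 - 2*k + 3)/(2*(2*k**3 + 9*k**2 + 6*k + 3)).
Verify: -4*k**3 - 18*k**2 - 12*k - 6 matches t_k.
Telescoping: Σ = s_(11) − s_(3) = -19756 − (-180) = -19576.

Σ = -19576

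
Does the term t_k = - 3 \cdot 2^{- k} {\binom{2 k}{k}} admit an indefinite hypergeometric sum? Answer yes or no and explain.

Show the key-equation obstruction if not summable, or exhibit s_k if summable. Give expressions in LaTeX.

Ratio r(k) = (2*k + 1)/(k + 1).
Normal form (A,B,C) = (2*k + 1, k + 1, 1).
Set up (2*k + 1)·f(k+1) − (k)·f(k) − (1) = 0.
deg f ≤ -1 (via 1,1,0).
deg f ≤ -1 is impossible — no certificate.

No — negative degree bound, so no certificate f.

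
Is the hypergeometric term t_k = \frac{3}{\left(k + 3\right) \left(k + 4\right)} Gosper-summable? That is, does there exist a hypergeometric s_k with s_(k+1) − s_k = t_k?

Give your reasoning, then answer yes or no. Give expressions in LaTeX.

Compute t_(k+1)/t_k: get (k + 3)/(k + 5).
Factor: A=k + 3; B=k + 5; C=1.
Set up (k + 3)·f(k+1) − (k + 4)·f(k) − (1) = 0.
Bound: deg f ≤ 1.
Solving with deg f ≤ 1: f(k) = k/3.
Get s_k = R·t_k = k/(k + 3) with R(k) = B(k−1)f(k)/C(k) = k*(k + 4)/3.
Verify: 3/(k**2 + 7*k + 12) matches t_k.

Yes. s_k = \frac{k}{k + 3}.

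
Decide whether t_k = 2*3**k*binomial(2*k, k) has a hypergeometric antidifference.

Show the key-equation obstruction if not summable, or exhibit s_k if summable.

No — t_k has no hypergeometric antidifference.

Ratio r(k) = 6*(2*k + 1)/(k + 1).
Factor: A=12*k + 6; B=k + 1; C=1.
Set up (12*k + 6)·f(k+1) − (k)·f(k) − (1) = 0.
d = -1 from the (1,1,0) case.
d = -1 < 0 ⇒ no nonzero polynomial f; not summable.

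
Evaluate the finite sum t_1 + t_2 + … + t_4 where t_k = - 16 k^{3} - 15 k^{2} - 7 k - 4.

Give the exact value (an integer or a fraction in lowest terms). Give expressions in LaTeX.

The ratio is (16*k**3 + 63*k**2 + 85*k + 42)/(16*k**3 + 15*k**2 + 7*k + 4).
A = 1, B = 1, C = k**3 + 15*k**2/16 + 7*k/16 + 1/4.
Key eq: (1)·f(k+1) = (1)·f(k) + (k**3 + 15*k**2/16 + 7*k/16 + 1/4).
Bound: deg f ≤ 4.
A polynomial solution: f(k) = k*(4*k**3 - 3*k**2 + 3)/16.
Certificate R = B(k−1)f/C = k*(4*k**3 - 3*k**2 + 3)/(16*k**3 + 15*k**2 + 7*k + 4) gives s_k = k*(-4*k**3 + 3*k**2 - 3).
s_(k+1) − s_k = -16*k**3 - 15*k**2 - 7*k - 4 = t_k.
Sum = s_(5) − s_(1); s_(5) = -2140, s_(1) = -4 ⇒ -2136.

Σ = -2136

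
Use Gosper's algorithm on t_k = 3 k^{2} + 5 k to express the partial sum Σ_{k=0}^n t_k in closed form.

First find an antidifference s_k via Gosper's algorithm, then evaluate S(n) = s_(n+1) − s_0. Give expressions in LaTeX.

S(n) = n \left(n^{2} + 4 n + 3\right)

Ratio r(k) = (3*k**2 + 11*k + 8)/(k*(3*k + 5)).
Normal form (A,B,C) = (1, 1, k**2 + 5*k/3).
Solve (1)·f(k+1) − (1)·f(k) = k**2 + 5*k/3.
From deg A=0, deg B=0, deg C=2: d=3.
Match coefficients ⇒ f(k) = k*(k - 1)*(k + 2)/3.
Get s_k = R·t_k = k*(k**2 + k - 2) with R(k) = B(k−1)f(k)/C(k) = (k - 1)*(k + 2)/(3*k + 5).
Δs = k*(3*k + 5), as required.
Evaluate: s_(n+1) = n*(n**2 + 4*n + 3); subtract s_(0) = 0 ⇒ S(n) = n*(n**2 + 4*n + 3).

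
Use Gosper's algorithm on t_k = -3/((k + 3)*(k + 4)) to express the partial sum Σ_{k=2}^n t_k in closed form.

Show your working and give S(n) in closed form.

Compute t_(k+1)/t_k: get (k + 3)/(k + 5).
Factor: A=k + 3; B=k + 5; C=1.
Need (k + 3)·f(k+1) − (k + 4)·f(k) = 1.
Degrees (1,1,0) ⇒ d ≤ 1.
Solve for f: f(k) = k/3 (degree 1 ≤ 1).
Get s_k = R·t_k = -k/(k + 3) with R(k) = B(k−1)f(k)/C(k) = k*(k + 4)/3.
Verify: -3/(k**2 + 7*k + 12) matches t_k.
Evaluate: s_(n+1) = (-n - 1)/(n + 4); subtract s_(2) = -2/5 ⇒ S(n) = 3*(1 - n)/(5*(n + 4)).

S(n) = 3*(1 - n)/(5*(n + 4))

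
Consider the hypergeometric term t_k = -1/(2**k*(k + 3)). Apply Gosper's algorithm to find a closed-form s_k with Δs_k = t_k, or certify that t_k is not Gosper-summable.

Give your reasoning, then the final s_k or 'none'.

none (Gosper's algorithm certifies no s_k)

r(k) = (k + 3)/(2*(k + 4)) after simplifying.
Factor: A=k/2 + 3/2; B=k + 4; C=1.
Set up (k/2 + 3/2)·f(k+1) − (k + 3)·f(k) − (1) = 0.
d = -1 from the (1,1,0) case.
Bound -1 < 0, so the key equation has no polynomial solution.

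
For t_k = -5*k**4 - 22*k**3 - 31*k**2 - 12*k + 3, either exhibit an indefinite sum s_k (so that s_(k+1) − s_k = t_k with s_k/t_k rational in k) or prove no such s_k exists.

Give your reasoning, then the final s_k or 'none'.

s_k = k*(-k**4 - 3*k**3 - k**2 + 4*k + 4)

Ratio r(k) = (5*k**4 + 42*k**3 + 127*k**2 + 160*k + 67)/(5*k**4 + 22*k**3 + 31*k**2 + 12*k - 3).
Gosper form: A/B · C(k+1)/C(k) with A=1, B=1, C=k**4 + 22*k**3/5 + 31*k**2/5 + 12*k/5 - 3/5.
Solve (1)·f(k+1) − (1)·f(k) = k**4 + 22*k**3/5 + 31*k**2/5 + 12*k/5 - 3/5.
d = 5 from the (0,0,4) case.
Solving with deg f ≤ 5: f(k) = k*(k + 2)*(k**3 + k**2 - k - 2)/5.
R(k) = B(k−1)·f(k)/C(k) = k*(k + 2)*(k**3 + k**2 - k - 2)/(5*k**4 + 22*k**3 + 31*k**2 + 12*k - 3); s_k = R·t_k = k*(-k**4 - 3*k**3 - k**2 + 4*k + 4).
s_(k+1) − s_k = -5*k**4 - 22*k**3 - 31*k**2 - 12*k + 3 = t_k.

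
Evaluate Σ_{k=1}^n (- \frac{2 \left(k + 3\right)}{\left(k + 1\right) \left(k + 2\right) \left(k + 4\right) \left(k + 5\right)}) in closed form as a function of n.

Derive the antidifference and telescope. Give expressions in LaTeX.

S(n) = \frac{n \left(- n - 7\right)}{10 \left(n^{2} + 7 n + 10\right)}

t_(k+1)/t_k = (k + 1)*(k + 4)**2/((k + 3)**2*(k + 6)).
Gosper form: A/B · C(k+1)/C(k) with A=k + 1, B=k + 6, C=k**2 + 6*k + 9.
f must satisfy (k + 1)·f(k+1) − (k + 5)·f(k) = k**2 + 6*k + 9.
From deg A=1, deg B=1, deg C=2: d=4.
Match coefficients ⇒ f(k) = k*(k + 2)*(k + 3)*(k + 5)/8.
R(k) = B(k−1)·f(k)/C(k) = k*(k + 2)*(k + 5)**2/(8*(k + 3)); s_k = R·t_k = k*(-k - 5)/(4*(k**2 + 5*k + 4)).
Verify: 2*(-k - 3)/(k**4 + 12*k**3 + 49*k**2 + 78*k + 40) matches t_k.
Evaluate: s_(n+1) = (-n**2 - 7*n - 6)/(4*(n**2 + 7*n + 10)); subtract s_(1) = -3/20 ⇒ S(n) = n*(-n - 7)/(10*(n**2 + 7*n + 10)).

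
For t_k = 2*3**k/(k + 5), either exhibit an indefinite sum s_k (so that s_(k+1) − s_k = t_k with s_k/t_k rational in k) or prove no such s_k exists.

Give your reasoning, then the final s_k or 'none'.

none — t_k is not Gosper-summable

Ratio r(k) = 3*(k + 5)/(k + 6).
Gosper form: A/B · C(k+1)/C(k) with A=3*k + 15, B=k + 6, C=1.
Need (3*k + 15)·f(k+1) − (k + 5)·f(k) = 1.
Bound: deg f ≤ -1.
d = -1 < 0 ⇒ no nonzero polynomial f; not summable.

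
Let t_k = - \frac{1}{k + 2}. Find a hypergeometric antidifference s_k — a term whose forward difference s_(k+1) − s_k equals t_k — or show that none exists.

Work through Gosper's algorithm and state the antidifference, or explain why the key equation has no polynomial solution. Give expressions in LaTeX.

none — t_k is not Gosper-summable

Ratio r(k) = (k + 2)/(k + 3).
Take A(k)=k + 2, B(k)=k + 3, C(k)=1.
Set up (k + 2)·f(k+1) − (k + 2)·f(k) − (1) = 0.
Bound: deg f ≤ 0.
Write f(k) = c0. Then LHS − RHS = -1, requiring -1 = 0: contradictory. No certificate.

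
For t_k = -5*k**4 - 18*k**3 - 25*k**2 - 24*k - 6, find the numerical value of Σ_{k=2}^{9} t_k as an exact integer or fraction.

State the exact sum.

Σ = -121296

t_(k+1)/t_k = (5*k**4 + 38*k**3 + 109*k**2 + 148*k + 78)/(5*k**4 + 18*k**3 + 25*k**2 + 24*k + 6).
Normal form (A,B,C) = (1, 1, k**4 + 18*k**3/5 + 5*k**2 + 24*k/5 + 6/5).
Key eq: (1)·f(k+1) = (1)·f(k) + (k**4 + 18*k**3/5 + 5*k**2 + 24*k/5 + 6/5).
From deg A=0, deg B=0, deg C=4: d=5.
A polynomial solution: f(k) = k*(k**2 + 2)*(k**2 + 2*k - 1)/5.
Certificate R = B(k−1)f/C = k*(k**2 + 2)*(k**2 + 2*k - 1)/(5*k**4 + 18*k**3 + 25*k**2 + 24*k + 6) gives s_k = k*(-k**4 - 2*k**3 - k**2 - 4*k + 2).
Verify: -5*k**4 - 18*k**3 - 25*k**2 - 24*k - 6 matches t_k.
Σ_(k=2)^(9) t_k = s_(10) − s_(2) = -121380 − (-84) = -121296.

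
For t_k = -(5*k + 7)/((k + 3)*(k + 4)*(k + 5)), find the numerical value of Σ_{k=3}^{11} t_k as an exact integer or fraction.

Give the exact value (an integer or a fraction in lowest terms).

Σ = -181/560

Step 1: r(k) = (k + 3)*(5*k + 12)/((k + 6)*(5*k + 7)).
Gosper form: A/B · C(k+1)/C(k) with A=k + 3, B=k + 6, C=k + 7/5.
f must satisfy (k + 3)·f(k+1) − (k + 5)·f(k) = k + 7/5.
Degrees (1,1,1) ⇒ d ≤ 2.
A polynomial solution: f(k) = k*(11*k + 17)/60.
R(k) = B(k−1)·f(k)/C(k) = k*(k + 5)*(11*k + 17)/(12*(5*k + 7)); s_k = R·t_k = k*(-11*k - 17)/(12*(k + 3)*(k + 4)).
Δs = (-5*k - 7)/(k**3 + 12*k**2 + 47*k + 60), as required.
Evaluate s at k=12 and k=3: -149/240 and -25/84; difference -181/560.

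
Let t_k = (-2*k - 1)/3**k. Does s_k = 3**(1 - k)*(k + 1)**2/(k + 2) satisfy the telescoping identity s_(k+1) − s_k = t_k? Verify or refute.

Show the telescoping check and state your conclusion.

Invalid: residual (2*k**2 + 8*k + 5)/(3**k*(k**2 + 5*k + 6)) ≠ 0.

s_(k+1) = (k + 2)**2/(3**k*(k + 3))
s_(k+1) − s_k = (-3*(k + 1)**2*(k + 3) + (k + 2)**3)/(3**k*(k + 2)*(k + 3))
(s_(k+1) − s_k) − t_k = (2*k**2 + 8*k + 5)/(3**k*(k**2 + 5*k + 6))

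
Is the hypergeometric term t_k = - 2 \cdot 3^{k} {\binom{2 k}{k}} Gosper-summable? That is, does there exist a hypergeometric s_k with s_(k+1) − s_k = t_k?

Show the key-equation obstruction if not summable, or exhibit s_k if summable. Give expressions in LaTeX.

r(k) = 6*(2*k + 1)/(k + 1) after simplifying.
A = 12*k + 6, B = k + 1, C = 1.
Key eq: (12*k + 6)·f(k+1) = (k)·f(k) + (1).
Bound: deg f ≤ -1.
Negative degree bound (-1): no f exists, t_k not Gosper-summable.

No. Not Gosper-summable.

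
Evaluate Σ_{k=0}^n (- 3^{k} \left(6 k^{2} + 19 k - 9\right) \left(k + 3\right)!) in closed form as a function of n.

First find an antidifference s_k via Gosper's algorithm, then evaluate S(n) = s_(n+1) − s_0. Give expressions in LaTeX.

S(n) = - 6 \cdot 3^{n} n \left(n + 4\right)! + 3 \cdot 3^{n} \left(n + 4\right)! - 18

Step 1: r(k) = 3*(6*k**3 + 55*k**2 + 140*k + 64)/(6*k**2 + 19*k - 9).
So A=3*k + 12 and B=1, with C=k**2 + 19*k/6 - 3/2.
Key eq: (3*k + 12)·f(k+1) = (1)·f(k) + (k**2 + 19*k/6 - 3/2).
From deg A=1, deg B=0, deg C=2: d=1.
Solve for f: f(k) = (2*k - 3)/6 (degree 1 ≤ 1).
Then R = B(k−1)f/C = (2*k - 3)/(6*k**2 + 19*k - 9), so s_k = R(k)·t_k = -3**k*(2*k - 3)*factorial(k + 3).
Verify: -3**k*(6*k**2 + 19*k - 9)*factorial(k + 3) matches t_k.
Σ_(k=0)^n t_k = s_(n+1) − s_(0) = (-3**(n + 1)*(2*n - 1)*factorial(n + 4)) − (18), i.e. -6*3**n*n*factorial(n + 4) + 3*3**n*factorial(n + 4) - 18.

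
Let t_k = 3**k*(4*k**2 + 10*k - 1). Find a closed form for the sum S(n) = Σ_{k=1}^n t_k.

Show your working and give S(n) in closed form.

S(n) = 6*3**n*n**2 + 9*3**n*n - 3*3**n + 3

Ratio r(k) = 3*(4*k**2 + 18*k + 13)/(4*k**2 + 10*k - 1).
Normal form (A,B,C) = (3, 1, k**2 + 5*k/2 - 1/4).
Solve (3)·f(k+1) − (1)·f(k) = k**2 + 5*k/2 - 1/4.
deg f ≤ 2 (via 0,0,2).
Match coefficients ⇒ f(k) = (2*k**2 - k - 2)/4.
Certificate R = B(k−1)f/C = (2*k**2 - k - 2)/(4*k**2 + 10*k - 1) gives s_k = 3**k*(2*k**2 - k - 2).
Check: Δs_k = 3**k*(4*k**2 + 10*k - 1). ✓
Telescope: S(n) = s_(n+1) − s_(1) = 3**(n + 1)*(2*n**2 + 3*n - 1) − (-3) = 6*3**n*n**2 + 9*3**n*n - 3*3**n + 3.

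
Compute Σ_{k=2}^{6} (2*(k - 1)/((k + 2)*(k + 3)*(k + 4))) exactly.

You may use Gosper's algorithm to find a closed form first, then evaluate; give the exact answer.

Step 1: r(k) = k*(k + 2)/((k - 1)*(k + 5)).
Normal form (A,B,C) = (k + 2, k + 5, k - 1).
f must satisfy (k + 2)·f(k+1) − (k + 4)·f(k) = k - 1.
d = 2 from the (1,1,1) case.
Match coefficients ⇒ f(k) = k*(k - 7)/12.
So s_k = (B(k−1)f/C)·t_k = (k*(k - 7)*(k + 4)/(12*(k - 1)))·t_k = k*(k - 7)/(6*(k + 2)*(k + 3)).
Δs = 2*(k - 1)/(k**3 + 9*k**2 + 26*k + 24), as required.
Evaluate s at k=7 and k=2: 0 and -1/12; difference 1/12.

Σ = 1/12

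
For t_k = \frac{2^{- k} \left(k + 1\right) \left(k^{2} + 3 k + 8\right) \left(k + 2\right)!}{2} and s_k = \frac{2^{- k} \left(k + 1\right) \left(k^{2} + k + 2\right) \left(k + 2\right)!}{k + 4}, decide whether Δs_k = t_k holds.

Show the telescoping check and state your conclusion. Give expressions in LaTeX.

s_(k+1) = (k + 2)*(k**2 + 3*k + 4)*factorial(k + 3)/(2*2**k*(k + 5))
s_(k+1) − s_k = (k**5 + 10*k**4 + 43*k**3 + 112*k**2 + 142*k + 76)*factorial(k + 2)/(2*2**k*(k + 4)*(k + 5))
(s_(k+1) − s_k) − t_k = -3*(k**4 + 8*k**3 + 25*k**2 + 50*k + 28)*factorial(k + 2)/(2*2**k*(k + 4)*(k + 5))

Invalid: residual - \frac{3 \cdot 2^{- k} \left(k^{4} + 8 k^{3} + 25 k^{2} + 50 k + 28\right) \left(k + 2\right)!}{2 \left(k + 4\right) \left(k + 5\right)} ≠ 0.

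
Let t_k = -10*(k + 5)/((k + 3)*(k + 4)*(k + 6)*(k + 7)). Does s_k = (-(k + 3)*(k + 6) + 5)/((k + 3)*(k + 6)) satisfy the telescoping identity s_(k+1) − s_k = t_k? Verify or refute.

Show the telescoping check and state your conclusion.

Valid — Δs_k = t_k.

s_(k+1) = (-(k + 4)*(k + 7) + 5)/((k + 4)*(k + 7))
s_(k+1) − s_k = 10*(-k - 5)/(k**4 + 20*k**3 + 145*k**2 + 450*k + 504)
(s_(k+1) − s_k) − t_k = 0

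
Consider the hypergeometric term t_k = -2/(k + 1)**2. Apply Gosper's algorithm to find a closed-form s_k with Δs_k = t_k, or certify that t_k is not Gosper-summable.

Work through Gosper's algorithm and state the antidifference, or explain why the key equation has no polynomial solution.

not Gosper-summable; s_k does not exist

Ratio r(k) = (k + 1)**2/(k + 2)**2.
Factor: A=k**2 + 2*k + 1; B=k**2 + 4*k + 4; C=1.
Key eq: (k**2 + 2*k + 1)·f(k+1) = (k**2 + 2*k + 1)·f(k) + (1).
deg f ≤ 0 (via 2,2,0).
f = c0 ⇒ A·f(k+1) − B(k−1)·f(k) − C = -1. The system {-1 = 0} is inconsistent; no antidifference.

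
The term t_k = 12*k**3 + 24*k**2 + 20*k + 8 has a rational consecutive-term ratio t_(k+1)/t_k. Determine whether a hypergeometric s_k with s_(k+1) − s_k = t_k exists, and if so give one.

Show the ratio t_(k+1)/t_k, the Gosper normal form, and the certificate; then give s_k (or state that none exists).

s_k = k*(3*k**3 + 2*k**2 + k + 2)

The ratio is (3*k**3 + 15*k**2 + 26*k + 16)/(3*k**3 + 6*k**2 + 5*k + 2).
Normal form (A,B,C) = (1, 1, k**3 + 2*k**2 + 5*k/3 + 2/3).
Key eq: (1)·f(k+1) = (1)·f(k) + (k**3 + 2*k**2 + 5*k/3 + 2/3).
From deg A=0, deg B=0, deg C=3: d=4.
Solve for f: f(k) = k*(k + 1)*(3*k**2 - k + 2)/12 (degree 4 ≤ 4).
R(k) = B(k−1)·f(k)/C(k) = k*(3*k**2 - k + 2)/(4*(3*k**2 + 3*k + 2)); s_k = R·t_k = k*(3*k**3 + 2*k**2 + k + 2).
Δs = 12*k**3 + 24*k**2 + 20*k + 8, as required.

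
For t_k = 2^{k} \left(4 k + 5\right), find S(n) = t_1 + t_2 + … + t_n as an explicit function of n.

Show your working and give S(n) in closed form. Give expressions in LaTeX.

S(n) = 8 \cdot 2^{n} n + 2 \cdot 2^{n} - 2

t_(k+1)/t_k = 2*(4*k + 9)/(4*k + 5).
Take A(k)=2, B(k)=1, C(k)=k + 5/4.
Key eq: (2)·f(k+1) = (1)·f(k) + (k + 5/4).
deg f ≤ 1 (via 0,0,1).
A polynomial solution: f(k) = (4*k - 3)/4.
So s_k = (B(k−1)f/C)·t_k = ((4*k - 3)/(4*k + 5))·t_k = 2**k*(4*k - 3).
Verify: 2**k*(4*k + 5) matches t_k.
Telescope: S(n) = s_(n+1) − s_(1) = 2**(n + 1)*(4*n + 1) − (2) = 8*2**n*n + 2*2**n - 2.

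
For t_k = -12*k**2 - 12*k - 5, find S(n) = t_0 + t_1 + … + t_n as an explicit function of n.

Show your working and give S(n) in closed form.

S(n) = -4*n**3 - 12*n**2 - 13*n - 5

Compute t_(k+1)/t_k: get (12*k**2 + 36*k + 29)/(12*k**2 + 12*k + 5).
Gosper form: A/B · C(k+1)/C(k) with A=1, B=1, C=k**2 + k + 5/12.
Solve (1)·f(k+1) − (1)·f(k) = k**2 + k + 5/12.
d = 3 from the (0,0,2) case.
Coefficient equations give f(k) = k*(4*k**2 + 1)/12.
R(k) = B(k−1)·f(k)/C(k) = k*(4*k**2 + 1)/(12*k**2 + 12*k + 5); s_k = R·t_k = -4*k**3 - k.
s_(k+1) − s_k = -12*k**2 - 12*k - 5 = t_k.
Telescope: S(n) = s_(n+1) − s_(0) = -4*n**3 - 12*n**2 - 13*n - 5 − (0) = -4*n**3 - 12*n**2 - 13*n - 5.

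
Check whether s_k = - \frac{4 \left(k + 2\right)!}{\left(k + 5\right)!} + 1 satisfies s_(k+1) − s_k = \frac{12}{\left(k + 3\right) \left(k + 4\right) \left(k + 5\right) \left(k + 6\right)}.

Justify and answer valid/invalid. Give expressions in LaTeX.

Valid: the claim telescopes to t_k.

s_(k+1) = -4*factorial(k + 3)/factorial(k + 6) + 1
s_(k+1) − s_k = 12/((k + 3)*(k + 4)*(k + 5)*(k + 6))
(s_(k+1) − s_k) − t_k = 0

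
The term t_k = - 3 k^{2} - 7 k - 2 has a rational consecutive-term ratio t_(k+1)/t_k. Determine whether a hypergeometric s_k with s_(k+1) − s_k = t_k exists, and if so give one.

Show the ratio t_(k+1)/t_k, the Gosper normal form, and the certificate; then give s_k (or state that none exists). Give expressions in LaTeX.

s_k = k \left(- k^{2} - 2 k + 1\right)

r(k) = (3*k**2 + 13*k + 12)/(3*k**2 + 7*k + 2) after simplifying.
A = 1, B = 1, C = k**2 + 7*k/3 + 2/3.
Need (1)·f(k+1) − (1)·f(k) = k**2 + 7*k/3 + 2/3.
Degrees (0,0,2) ⇒ d ≤ 3.
Solving with deg f ≤ 3: f(k) = k*(k**2 + 2*k - 1)/3.
Get s_k = R·t_k = k*(-k**2 - 2*k + 1) with R(k) = B(k−1)f(k)/C(k) = k*(k**2 + 2*k - 1)/((k + 2)*(3*k + 1)).
Δs = -3*k**2 - 7*k - 2, as required.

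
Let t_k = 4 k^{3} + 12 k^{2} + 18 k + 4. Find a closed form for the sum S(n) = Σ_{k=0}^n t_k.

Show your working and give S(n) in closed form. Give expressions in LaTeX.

S(n) = n^{4} + 6 n^{3} + 16 n^{2} + 15 n + 4

The ratio is (2*k**3 + 12*k**2 + 27*k + 19)/(2*k**3 + 6*k**2 + 9*k + 2).
Take A(k)=1, B(k)=1, C(k)=k**3 + 3*k**2 + 9*k/2 + 1.
Set up (1)·f(k+1) − (1)·f(k) − (k**3 + 3*k**2 + 9*k/2 + 1) = 0.
Degrees (0,0,3) ⇒ d ≤ 4.
Solving with deg f ≤ 4: f(k) = k*(k**3 + 2*k**2 + 4*k - 3)/4.
Certificate R = B(k−1)f/C = k*(k**3 + 2*k**2 + 4*k - 3)/(2*(2*k**3 + 6*k**2 + 9*k + 2)) gives s_k = k*(k**3 + 2*k**2 + 4*k - 3).
Verify: 4*k**3 + 12*k**2 + 18*k + 4 matches t_k.
Telescope: S(n) = s_(n+1) − s_(0) = n**4 + 6*n**3 + 16*n**2 + 15*n + 4 − (0) = n**4 + 6*n**3 + 16*n**2 + 15*n + 4.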